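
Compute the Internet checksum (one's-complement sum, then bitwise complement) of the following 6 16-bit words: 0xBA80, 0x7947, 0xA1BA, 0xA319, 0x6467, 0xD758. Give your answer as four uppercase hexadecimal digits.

4BA3

One's-complement addition (fold any carry out of bit 15 back into bit 0):
  0xBA80 + 0x7947 = 0x133C7 → wrap carry → 0x33C8
  0x33C8 + 0xA1BA = 0x0D582
  0xD582 + 0xA319 = 0x1789B → wrap carry → 0x789C
  0x789C + 0x6467 = 0x0DD03
  0xDD03 + 0xD758 = 0x1B45B → wrap carry → 0xB45C
One's-complement sum = 0xB45C.
Checksum = ~0xB45C & 0xFFFF = 0x4BA3.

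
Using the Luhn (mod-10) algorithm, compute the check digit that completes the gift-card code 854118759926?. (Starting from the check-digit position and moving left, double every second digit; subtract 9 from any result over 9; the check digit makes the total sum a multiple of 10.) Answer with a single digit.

6

Partial digits right→left: 6 2 9 9 5 7 8 1 1 4 5 8
Double every second digit counting from the check-digit position (so the 1st, 3rd, 5th, ... of the partial from the right).
  doubled (with −9 where >9): 3 9 1 7 2 1 → sum 23
  kept as-is: 2 9 7 1 4 8 → sum 31
Total = 23 + 31 = 54.
Check digit = (10 − (54 mod 10)) mod 10 = 6.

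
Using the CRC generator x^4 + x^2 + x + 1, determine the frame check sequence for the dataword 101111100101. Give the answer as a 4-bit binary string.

Append 4 zeros: 1011111001010000. Divide by 10111 (XOR where the leading bit is 1):
  pos 0: 10111 XOR 10111 = 00000
  pos 5: 11001 XOR 10111 = 01110
  pos 6: 11100 XOR 10111 = 01011
  pos 7: 10111 XOR 10111 = 00000
Remainder (last 4 bits) = 0000. This is the CRC / FCS.

0000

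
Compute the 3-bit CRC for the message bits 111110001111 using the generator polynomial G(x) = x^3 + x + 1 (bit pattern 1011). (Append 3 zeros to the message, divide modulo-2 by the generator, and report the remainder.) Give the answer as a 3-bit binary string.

001

Append 3 zeros: 111110001111000. Divide by 1011 (XOR where the leading bit is 1):
  pos 0: 1111 XOR 1011 = 0100
  pos 1: 1001 XOR 1011 = 0010
  pos 3: 1000 XOR 1011 = 0011
  pos 5: 1101 XOR 1011 = 0110
  pos 6: 1101 XOR 1011 = 0110
  pos 7: 1101 XOR 1011 = 0110
  pos 8: 1101 XOR 1011 = 0110
  pos 9: 1100 XOR 1011 = 0111
  pos 10: 1110 XOR 1011 = 0101
  pos 11: 1010 XOR 1011 = 0001
Remainder (last 3 bits) = 001. This is the CRC / FCS.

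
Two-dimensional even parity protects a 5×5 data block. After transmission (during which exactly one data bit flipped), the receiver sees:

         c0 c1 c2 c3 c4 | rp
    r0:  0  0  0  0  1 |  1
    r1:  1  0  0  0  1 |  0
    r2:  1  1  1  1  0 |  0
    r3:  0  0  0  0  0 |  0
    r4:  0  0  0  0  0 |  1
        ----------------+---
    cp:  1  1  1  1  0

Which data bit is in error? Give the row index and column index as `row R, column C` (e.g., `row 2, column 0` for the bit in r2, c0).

Recompute each row's even parity and compare to rp:
  r0: data parity 1, sent rp 1 → ok
  r1: data parity 0, sent rp 0 → ok
  r2: data parity 0, sent rp 0 → ok
  r3: data parity 0, sent rp 0 → ok
  r4: data parity 0, sent rp 1 → mismatch
Recompute each column's even parity and compare to cp:
  c0: data parity 0, sent cp 1 → mismatch
  c1: data parity 1, sent cp 1 → ok
  c2: data parity 1, sent cp 1 → ok
  c3: data parity 1, sent cp 1 → ok
  c4: data parity 0, sent cp 0 → ok
Exactly one row (r4) and one column (c0) fail → the flipped bit is at their intersection.

row 4, column 0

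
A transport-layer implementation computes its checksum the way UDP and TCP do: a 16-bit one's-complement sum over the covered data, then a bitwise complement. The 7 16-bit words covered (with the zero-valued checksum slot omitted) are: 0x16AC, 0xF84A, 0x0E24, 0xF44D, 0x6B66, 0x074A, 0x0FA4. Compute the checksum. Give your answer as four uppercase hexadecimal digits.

6C42

One's-complement addition (fold any carry out of bit 15 back into bit 0):
  0x16AC + 0xF84A = 0x10EF6 → wrap carry → 0x0EF7
  0x0EF7 + 0x0E24 = 0x01D1B
  0x1D1B + 0xF44D = 0x11168 → wrap carry → 0x1169
  0x1169 + 0x6B66 = 0x07CCF
  0x7CCF + 0x074A = 0x08419
  0x8419 + 0x0FA4 = 0x093BD
One's-complement sum = 0x93BD.
Checksum = ~0x93BD & 0xFFFF = 0x6C42.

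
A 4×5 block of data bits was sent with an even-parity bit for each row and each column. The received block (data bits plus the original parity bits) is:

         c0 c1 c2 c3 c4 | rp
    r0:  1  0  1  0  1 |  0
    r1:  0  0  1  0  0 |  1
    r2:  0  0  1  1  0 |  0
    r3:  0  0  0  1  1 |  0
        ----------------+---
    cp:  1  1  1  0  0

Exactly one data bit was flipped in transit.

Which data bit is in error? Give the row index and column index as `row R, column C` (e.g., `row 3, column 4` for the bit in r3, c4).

Recompute each row's even parity and compare to rp:
  r0: data parity 1, sent rp 0 → mismatch
  r1: data parity 1, sent rp 1 → ok
  r2: data parity 0, sent rp 0 → ok
  r3: data parity 0, sent rp 0 → ok
Recompute each column's even parity and compare to cp:
  c0: data parity 1, sent cp 1 → ok
  c1: data parity 0, sent cp 1 → mismatch
  c2: data parity 1, sent cp 1 → ok
  c3: data parity 0, sent cp 0 → ok
  c4: data parity 0, sent cp 0 → ok
Exactly one row (r0) and one column (c1) fail → the flipped bit is at their intersection.

row 0, column 1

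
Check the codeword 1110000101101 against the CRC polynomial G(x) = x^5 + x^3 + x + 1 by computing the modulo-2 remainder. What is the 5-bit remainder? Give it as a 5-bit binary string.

00010

Modulo-2 division of 1110000101101 by 101011:
  pos 0: 111000 XOR 101011 = 010011
  pos 1: 100110 XOR 101011 = 001101
  pos 3: 110110 XOR 101011 = 011101
  pos 4: 111011 XOR 101011 = 010000
  pos 5: 100001 XOR 101011 = 001010
  pos 7: 101001 XOR 101011 = 000010
Remainder = 00010 (nonzero — an error is detected).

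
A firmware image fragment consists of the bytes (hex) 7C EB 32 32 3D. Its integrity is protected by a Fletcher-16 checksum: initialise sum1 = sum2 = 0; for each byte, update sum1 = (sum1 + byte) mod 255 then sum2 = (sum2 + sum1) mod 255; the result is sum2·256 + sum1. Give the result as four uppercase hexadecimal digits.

Running sums (mod 255):
  after byte 0 (7C): sum1=124, sum2=124
  after byte 1 (EB): sum1=104, sum2=228
  after byte 2 (32): sum1=154, sum2=127
  after byte 3 (32): sum1=204, sum2=76
  after byte 4 (3D): sum1=10, sum2=86
Checksum = sum2·256 + sum1 = 86·256 + 10 = 22026 = 0x560A.

560A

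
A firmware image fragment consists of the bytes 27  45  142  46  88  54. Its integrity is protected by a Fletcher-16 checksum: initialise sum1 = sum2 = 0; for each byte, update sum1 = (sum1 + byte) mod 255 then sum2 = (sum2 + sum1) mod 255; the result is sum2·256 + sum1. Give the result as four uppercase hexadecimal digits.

3093

Running sums (mod 255):
  after byte 0 (27): sum1=27, sum2=27
  after byte 1 (45): sum1=72, sum2=99
  after byte 2 (142): sum1=214, sum2=58
  after byte 3 (46): sum1=5, sum2=63
  after byte 4 (88): sum1=93, sum2=156
  after byte 5 (54): sum1=147, sum2=48
Checksum = sum2·256 + sum1 = 48·256 + 147 = 12435 = 0x3093.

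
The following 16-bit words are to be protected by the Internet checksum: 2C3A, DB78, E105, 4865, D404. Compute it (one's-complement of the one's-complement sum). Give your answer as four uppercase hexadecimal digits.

FADC

One's-complement addition (fold any carry out of bit 15 back into bit 0):
  0x2C3A + 0xDB78 = 0x107B2 → wrap carry → 0x07B3
  0x07B3 + 0xE105 = 0x0E8B8
  0xE8B8 + 0x4865 = 0x1311D → wrap carry → 0x311E
  0x311E + 0xD404 = 0x10522 → wrap carry → 0x0523
One's-complement sum = 0x0523.
Checksum = ~0x0523 & 0xFFFF = 0xFADC.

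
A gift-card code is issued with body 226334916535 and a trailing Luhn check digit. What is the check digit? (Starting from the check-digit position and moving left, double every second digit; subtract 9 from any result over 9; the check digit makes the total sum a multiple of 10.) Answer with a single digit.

9

Partial digits right→left: 5 3 5 6 1 9 4 3 3 6 2 2
Double every second digit counting from the check-digit position (so the 1st, 3rd, 5th, ... of the partial from the right).
  doubled (with −9 where >9): 1 1 2 8 6 4 → sum 22
  kept as-is: 3 6 9 3 6 2 → sum 29
Total = 22 + 29 = 51.
Check digit = (10 − (51 mod 10)) mod 10 = 9.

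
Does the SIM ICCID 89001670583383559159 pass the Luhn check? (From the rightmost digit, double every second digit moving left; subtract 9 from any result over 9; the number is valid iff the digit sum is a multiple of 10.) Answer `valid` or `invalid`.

invalid

From the right, keep odd positions and double even positions (subtract 9 from any doubled value over 9):
  doubled (positions 2,4,...): 1 9 1 7 6 1 5 2 0 7 → sum 39
  kept (positions 1,3,...): 9 1 5 3 3 8 0 6 0 9 → sum 44
Total = 83.
83 mod 10 = 3, so the number is invalid.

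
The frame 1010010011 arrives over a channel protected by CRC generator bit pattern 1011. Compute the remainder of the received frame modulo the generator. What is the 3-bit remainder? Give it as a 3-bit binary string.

Modulo-2 division of 1010010011 by 1011:
  pos 0: 1010 XOR 1011 = 0001
  pos 3: 1010 XOR 1011 = 0001
  pos 6: 1011 XOR 1011 = 0000
Remainder = 000 (zero — the frame passes the CRC check).

000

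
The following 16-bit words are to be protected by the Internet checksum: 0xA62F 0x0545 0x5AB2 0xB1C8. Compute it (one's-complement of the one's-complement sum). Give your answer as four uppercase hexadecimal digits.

One's-complement addition (fold any carry out of bit 15 back into bit 0):
  0xA62F + 0x0545 = 0x0AB74
  0xAB74 + 0x5AB2 = 0x10626 → wrap carry → 0x0627
  0x0627 + 0xB1C8 = 0x0B7EF
One's-complement sum = 0xB7EF.
Checksum = ~0xB7EF & 0xFFFF = 0x4810.

4810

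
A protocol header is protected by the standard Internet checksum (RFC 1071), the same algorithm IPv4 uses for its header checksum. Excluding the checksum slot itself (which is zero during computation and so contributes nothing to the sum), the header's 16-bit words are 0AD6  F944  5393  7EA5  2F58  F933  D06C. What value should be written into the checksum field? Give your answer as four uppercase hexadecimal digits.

30B3

One's-complement addition (fold any carry out of bit 15 back into bit 0):
  0x0AD6 + 0xF944 = 0x1041A → wrap carry → 0x041B
  0x041B + 0x5393 = 0x057AE
  0x57AE + 0x7EA5 = 0x0D653
  0xD653 + 0x2F58 = 0x105AB → wrap carry → 0x05AC
  0x05AC + 0xF933 = 0x0FEDF
  0xFEDF + 0xD06C = 0x1CF4B → wrap carry → 0xCF4C
One's-complement sum = 0xCF4C.
Checksum = ~0xCF4C & 0xFFFF = 0x30B3.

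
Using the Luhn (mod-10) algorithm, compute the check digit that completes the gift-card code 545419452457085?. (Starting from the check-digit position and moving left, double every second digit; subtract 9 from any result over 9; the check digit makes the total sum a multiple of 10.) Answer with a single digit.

Partial digits right→left: 5 8 0 7 5 4 2 5 4 9 1 4 5 4 5
Double every second digit counting from the check-digit position (so the 1st, 3rd, 5th, ... of the partial from the right).
  doubled (with −9 where >9): 1 0 1 4 8 2 1 1 → sum 18
  kept as-is: 8 7 4 5 9 4 4 → sum 41
Total = 18 + 41 = 59.
Check digit = (10 − (59 mod 10)) mod 10 = 1.

1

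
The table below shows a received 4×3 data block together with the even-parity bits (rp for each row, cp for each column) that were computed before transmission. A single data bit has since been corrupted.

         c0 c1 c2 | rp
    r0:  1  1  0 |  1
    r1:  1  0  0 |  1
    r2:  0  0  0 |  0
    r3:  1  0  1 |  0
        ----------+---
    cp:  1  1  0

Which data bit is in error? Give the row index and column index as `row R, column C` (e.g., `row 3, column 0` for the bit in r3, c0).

Recompute each row's even parity and compare to rp:
  r0: data parity 0, sent rp 1 → mismatch
  r1: data parity 1, sent rp 1 → ok
  r2: data parity 0, sent rp 0 → ok
  r3: data parity 0, sent rp 0 → ok
Recompute each column's even parity and compare to cp:
  c0: data parity 1, sent cp 1 → ok
  c1: data parity 1, sent cp 1 → ok
  c2: data parity 1, sent cp 0 → mismatch
Exactly one row (r0) and one column (c2) fail → the flipped bit is at their intersection.

row 0, column 2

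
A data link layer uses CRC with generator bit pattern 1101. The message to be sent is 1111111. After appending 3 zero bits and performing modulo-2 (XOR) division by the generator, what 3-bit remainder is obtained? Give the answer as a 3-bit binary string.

Append 3 zeros: 1111111000. Divide by 1101 (XOR where the leading bit is 1):
  pos 0: 1111 XOR 1101 = 0010
  pos 2: 1011 XOR 1101 = 0110
  pos 3: 1101 XOR 1101 = 0000
Remainder (last 3 bits) = 000. This is the CRC / FCS.

000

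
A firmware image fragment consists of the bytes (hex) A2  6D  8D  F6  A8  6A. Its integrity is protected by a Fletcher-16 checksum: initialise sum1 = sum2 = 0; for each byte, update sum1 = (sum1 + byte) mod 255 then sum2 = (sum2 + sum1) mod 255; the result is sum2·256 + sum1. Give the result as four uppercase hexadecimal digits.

C9A7

Running sums (mod 255):
  after byte 0 (A2): sum1=162, sum2=162
  after byte 1 (6D): sum1=16, sum2=178
  after byte 2 (8D): sum1=157, sum2=80
  after byte 3 (F6): sum1=148, sum2=228
  after byte 4 (A8): sum1=61, sum2=34
  after byte 5 (6A): sum1=167, sum2=201
Checksum = sum2·256 + sum1 = 201·256 + 167 = 51623 = 0xC9A7.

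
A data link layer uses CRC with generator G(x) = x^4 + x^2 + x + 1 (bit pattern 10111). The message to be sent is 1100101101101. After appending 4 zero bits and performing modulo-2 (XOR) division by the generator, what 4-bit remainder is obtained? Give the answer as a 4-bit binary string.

1001

Append 4 zeros: 11001011011010000. Divide by 10111 (XOR where the leading bit is 1):
  pos 0: 11001 XOR 10111 = 01110
  pos 1: 11100 XOR 10111 = 01011
  pos 2: 10111 XOR 10111 = 00000
  pos 7: 10110 XOR 10111 = 00001
  pos 11: 11000 XOR 10111 = 01111
  pos 12: 11110 XOR 10111 = 01001
Remainder (last 4 bits) = 1001. This is the CRC / FCS.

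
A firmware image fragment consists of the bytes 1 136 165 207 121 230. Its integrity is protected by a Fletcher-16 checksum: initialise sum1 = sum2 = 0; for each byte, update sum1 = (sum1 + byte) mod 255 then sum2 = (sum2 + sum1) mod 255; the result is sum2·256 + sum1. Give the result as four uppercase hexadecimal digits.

905F

Running sums (mod 255):
  after byte 0 (1): sum1=1, sum2=1
  after byte 1 (136): sum1=137, sum2=138
  after byte 2 (165): sum1=47, sum2=185
  after byte 3 (207): sum1=254, sum2=184
  after byte 4 (121): sum1=120, sum2=49
  after byte 5 (230): sum1=95, sum2=144
Checksum = sum2·256 + sum1 = 144·256 + 95 = 36959 = 0x905F.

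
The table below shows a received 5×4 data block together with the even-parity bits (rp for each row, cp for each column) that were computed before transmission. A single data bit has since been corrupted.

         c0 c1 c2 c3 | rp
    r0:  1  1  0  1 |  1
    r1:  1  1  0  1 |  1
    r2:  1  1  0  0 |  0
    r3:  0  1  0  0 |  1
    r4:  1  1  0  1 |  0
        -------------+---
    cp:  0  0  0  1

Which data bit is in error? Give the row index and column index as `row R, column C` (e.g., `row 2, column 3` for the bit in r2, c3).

row 4, column 1

Recompute each row's even parity and compare to rp:
  r0: data parity 1, sent rp 1 → ok
  r1: data parity 1, sent rp 1 → ok
  r2: data parity 0, sent rp 0 → ok
  r3: data parity 1, sent rp 1 → ok
  r4: data parity 1, sent rp 0 → mismatch
Recompute each column's even parity and compare to cp:
  c0: data parity 0, sent cp 0 → ok
  c1: data parity 1, sent cp 0 → mismatch
  c2: data parity 0, sent cp 0 → ok
  c3: data parity 1, sent cp 1 → ok
Exactly one row (r4) and one column (c1) fail → the flipped bit is at their intersection.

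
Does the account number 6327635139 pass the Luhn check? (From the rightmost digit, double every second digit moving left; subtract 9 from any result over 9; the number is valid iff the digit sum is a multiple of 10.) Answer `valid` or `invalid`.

valid

From the right, keep odd positions and double even positions (subtract 9 from any doubled value over 9):
  doubled (positions 2,4,...): 6 1 3 4 3 → sum 17
  kept (positions 1,3,...): 9 1 3 7 3 → sum 23
Total = 40.
40 mod 10 = 0, so the number is valid.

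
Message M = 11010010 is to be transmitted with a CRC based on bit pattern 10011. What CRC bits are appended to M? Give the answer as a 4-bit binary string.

Append 4 zeros: 110100100000. Divide by 10011 (XOR where the leading bit is 1):
  pos 0: 11010 XOR 10011 = 01001
  pos 1: 10010 XOR 10011 = 00001
  pos 5: 11000 XOR 10011 = 01011
  pos 6: 10110 XOR 10011 = 00101
Remainder (last 4 bits) = 1010. This is the CRC / FCS.

1010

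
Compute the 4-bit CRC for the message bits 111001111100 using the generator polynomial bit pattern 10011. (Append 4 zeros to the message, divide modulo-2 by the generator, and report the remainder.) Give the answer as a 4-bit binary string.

1010

Append 4 zeros: 1110011111000000. Divide by 10011 (XOR where the leading bit is 1):
  pos 0: 11100 XOR 10011 = 01111
  pos 1: 11111 XOR 10011 = 01100
  pos 2: 11001 XOR 10011 = 01010
  pos 3: 10101 XOR 10011 = 00110
  pos 5: 11011 XOR 10011 = 01000
  pos 6: 10000 XOR 10011 = 00011
  pos 9: 11000 XOR 10011 = 01011
  pos 10: 10110 XOR 10011 = 00101
Remainder (last 4 bits) = 1010. This is the CRC / FCS.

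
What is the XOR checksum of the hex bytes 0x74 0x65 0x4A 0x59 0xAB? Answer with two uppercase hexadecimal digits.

XOR the bytes together:
  start with 0x74
  0x74 ⊕ 0x65 = 0x11
  0x11 ⊕ 0x4A = 0x5B
  0x5B ⊕ 0x59 = 0x02
  0x02 ⊕ 0xAB = 0xA9

A9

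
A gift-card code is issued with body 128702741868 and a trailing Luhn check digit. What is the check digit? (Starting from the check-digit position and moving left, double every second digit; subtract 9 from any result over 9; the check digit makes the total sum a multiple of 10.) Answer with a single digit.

2

Partial digits right→left: 8 6 8 1 4 7 2 0 7 8 2 1
Double every second digit counting from the check-digit position (so the 1st, 3rd, 5th, ... of the partial from the right).
  doubled (with −9 where >9): 7 7 8 4 5 4 → sum 35
  kept as-is: 6 1 7 0 8 1 → sum 23
Total = 35 + 23 = 58.
Check digit = (10 − (58 mod 10)) mod 10 = 2.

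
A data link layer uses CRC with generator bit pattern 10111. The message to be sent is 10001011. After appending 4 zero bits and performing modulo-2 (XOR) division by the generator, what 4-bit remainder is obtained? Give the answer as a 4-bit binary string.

1111

Append 4 zeros: 100010110000. Divide by 10111 (XOR where the leading bit is 1):
  pos 0: 10001 XOR 10111 = 00110
  pos 2: 11001 XOR 10111 = 01110
  pos 3: 11101 XOR 10111 = 01010
  pos 4: 10100 XOR 10111 = 00011
  pos 7: 11000 XOR 10111 = 01111
Remainder (last 4 bits) = 1111. This is the CRC / FCS.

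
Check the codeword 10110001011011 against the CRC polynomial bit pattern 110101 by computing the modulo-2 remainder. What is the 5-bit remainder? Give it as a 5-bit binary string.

00000

Modulo-2 division of 10110001011011 by 110101:
  pos 0: 101100 XOR 110101 = 011001
  pos 1: 110010 XOR 110101 = 000111
  pos 4: 111101 XOR 110101 = 001000
  pos 6: 100010 XOR 110101 = 010111
  pos 7: 101111 XOR 110101 = 011010
  pos 8: 110101 XOR 110101 = 000000
Remainder = 00000 (zero — the frame passes the CRC check).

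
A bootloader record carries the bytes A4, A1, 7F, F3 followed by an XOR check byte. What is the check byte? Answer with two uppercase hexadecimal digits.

XOR the bytes together:
  start with 0xA4
  0xA4 ⊕ 0xA1 = 0x05
  0x05 ⊕ 0x7F = 0x7A
  0x7A ⊕ 0xF3 = 0x89

89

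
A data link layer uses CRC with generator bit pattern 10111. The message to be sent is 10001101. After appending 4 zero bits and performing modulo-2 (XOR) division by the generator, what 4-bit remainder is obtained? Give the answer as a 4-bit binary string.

Append 4 zeros: 100011010000. Divide by 10111 (XOR where the leading bit is 1):
  pos 0: 10001 XOR 10111 = 00110
  pos 2: 11010 XOR 10111 = 01101
  pos 3: 11011 XOR 10111 = 01100
  pos 4: 11000 XOR 10111 = 01111
  pos 5: 11110 XOR 10111 = 01001
  pos 6: 10010 XOR 10111 = 00101
Remainder (last 4 bits) = 1010. This is the CRC / FCS.

1010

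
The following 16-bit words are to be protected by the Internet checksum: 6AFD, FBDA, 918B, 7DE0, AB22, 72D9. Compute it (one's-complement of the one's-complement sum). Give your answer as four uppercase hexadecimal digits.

One's-complement addition (fold any carry out of bit 15 back into bit 0):
  0x6AFD + 0xFBDA = 0x166D7 → wrap carry → 0x66D8
  0x66D8 + 0x918B = 0x0F863
  0xF863 + 0x7DE0 = 0x17643 → wrap carry → 0x7644
  0x7644 + 0xAB22 = 0x12166 → wrap carry → 0x2167
  0x2167 + 0x72D9 = 0x09440
One's-complement sum = 0x9440.
Checksum = ~0x9440 & 0xFFFF = 0x6BBF.

6BBF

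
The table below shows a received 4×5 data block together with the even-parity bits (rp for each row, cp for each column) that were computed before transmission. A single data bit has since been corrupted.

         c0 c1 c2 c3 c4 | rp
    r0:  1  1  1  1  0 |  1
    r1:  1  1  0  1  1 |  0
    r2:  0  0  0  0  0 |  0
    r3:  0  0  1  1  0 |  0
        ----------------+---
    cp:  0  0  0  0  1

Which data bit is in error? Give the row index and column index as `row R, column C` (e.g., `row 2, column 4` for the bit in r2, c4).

row 0, column 3

Recompute each row's even parity and compare to rp:
  r0: data parity 0, sent rp 1 → mismatch
  r1: data parity 0, sent rp 0 → ok
  r2: data parity 0, sent rp 0 → ok
  r3: data parity 0, sent rp 0 → ok
Recompute each column's even parity and compare to cp:
  c0: data parity 0, sent cp 0 → ok
  c1: data parity 0, sent cp 0 → ok
  c2: data parity 0, sent cp 0 → ok
  c3: data parity 1, sent cp 0 → mismatch
  c4: data parity 1, sent cp 1 → ok
Exactly one row (r0) and one column (c3) fail → the flipped bit is at their intersection.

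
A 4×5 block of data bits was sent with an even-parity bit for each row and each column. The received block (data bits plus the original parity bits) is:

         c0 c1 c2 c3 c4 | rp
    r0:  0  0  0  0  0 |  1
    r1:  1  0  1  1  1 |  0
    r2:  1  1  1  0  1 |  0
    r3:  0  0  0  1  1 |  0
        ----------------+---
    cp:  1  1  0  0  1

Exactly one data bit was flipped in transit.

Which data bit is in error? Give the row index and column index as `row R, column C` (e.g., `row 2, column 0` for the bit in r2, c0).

row 0, column 0

Recompute each row's even parity and compare to rp:
  r0: data parity 0, sent rp 1 → mismatch
  r1: data parity 0, sent rp 0 → ok
  r2: data parity 0, sent rp 0 → ok
  r3: data parity 0, sent rp 0 → ok
Recompute each column's even parity and compare to cp:
  c0: data parity 0, sent cp 1 → mismatch
  c1: data parity 1, sent cp 1 → ok
  c2: data parity 0, sent cp 0 → ok
  c3: data parity 0, sent cp 0 → ok
  c4: data parity 1, sent cp 1 → ok
Exactly one row (r0) and one column (c0) fail → the flipped bit is at their intersection.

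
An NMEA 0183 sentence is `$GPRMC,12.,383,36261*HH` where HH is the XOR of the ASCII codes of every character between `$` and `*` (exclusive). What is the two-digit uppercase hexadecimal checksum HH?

XOR the ASCII codes of the payload characters:
  'G' = 0x47 → acc = 0x47
  'P' = 0x50 → acc = 0x17
  'R' = 0x52 → acc = 0x45
  'M' = 0x4D → acc = 0x08
  'C' = 0x43 → acc = 0x4B
  ',' = 0x2C → acc = 0x67
  '1' = 0x31 → acc = 0x56
  '2' = 0x32 → acc = 0x64
  '.' = 0x2E → acc = 0x4A
  ',' = 0x2C → acc = 0x66
  '3' = 0x33 → acc = 0x55
  '8' = 0x38 → acc = 0x6D
  '3' = 0x33 → acc = 0x5E
  ',' = 0x2C → acc = 0x72
  '3' = 0x33 → acc = 0x41
  '6' = 0x36 → acc = 0x77
  '2' = 0x32 → acc = 0x45
  '6' = 0x36 → acc = 0x73
  '1' = 0x31 → acc = 0x42
Checksum = 0x42.

42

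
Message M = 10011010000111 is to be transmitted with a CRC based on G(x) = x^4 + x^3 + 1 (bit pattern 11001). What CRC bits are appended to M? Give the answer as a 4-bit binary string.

Append 4 zeros: 100110100001110000. Divide by 11001 (XOR where the leading bit is 1):
  pos 0: 10011 XOR 11001 = 01010
  pos 1: 10100 XOR 11001 = 01101
  pos 2: 11011 XOR 11001 = 00010
  pos 5: 10000 XOR 11001 = 01001
  pos 6: 10010 XOR 11001 = 01011
  pos 7: 10111 XOR 11001 = 01110
  pos 8: 11101 XOR 11001 = 00100
  pos 10: 10010 XOR 11001 = 01011
  pos 11: 10110 XOR 11001 = 01111
  pos 12: 11110 XOR 11001 = 00111
Remainder (last 4 bits) = 1110. This is the CRC / FCS.

1110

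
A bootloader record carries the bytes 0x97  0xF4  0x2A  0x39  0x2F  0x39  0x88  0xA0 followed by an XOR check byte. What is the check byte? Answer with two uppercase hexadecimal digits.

XOR the bytes together:
  start with 0x97
  0x97 ⊕ 0xF4 = 0x63
  0x63 ⊕ 0x2A = 0x49
  0x49 ⊕ 0x39 = 0x70
  0x70 ⊕ 0x2F = 0x5F
  0x5F ⊕ 0x39 = 0x66
  0x66 ⊕ 0x88 = 0xEE
  0xEE ⊕ 0xA0 = 0x4E

4E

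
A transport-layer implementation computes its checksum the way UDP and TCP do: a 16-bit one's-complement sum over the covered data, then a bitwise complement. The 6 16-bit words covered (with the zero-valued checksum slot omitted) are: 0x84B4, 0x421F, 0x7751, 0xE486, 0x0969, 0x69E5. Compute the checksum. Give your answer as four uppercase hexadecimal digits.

One's-complement addition (fold any carry out of bit 15 back into bit 0):
  0x84B4 + 0x421F = 0x0C6D3
  0xC6D3 + 0x7751 = 0x13E24 → wrap carry → 0x3E25
  0x3E25 + 0xE486 = 0x122AB → wrap carry → 0x22AC
  0x22AC + 0x0969 = 0x02C15
  0x2C15 + 0x69E5 = 0x095FA
One's-complement sum = 0x95FA.
Checksum = ~0x95FA & 0xFFFF = 0x6A05.

6A05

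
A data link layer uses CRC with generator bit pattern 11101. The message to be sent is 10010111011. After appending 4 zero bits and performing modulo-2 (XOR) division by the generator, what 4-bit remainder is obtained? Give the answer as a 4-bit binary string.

0001

Append 4 zeros: 100101110110000. Divide by 11101 (XOR where the leading bit is 1):
  pos 0: 10010 XOR 11101 = 01111
  pos 1: 11111 XOR 11101 = 00010
  pos 4: 10110 XOR 11101 = 01011
  pos 5: 10111 XOR 11101 = 01010
  pos 6: 10101 XOR 11101 = 01000
  pos 7: 10000 XOR 11101 = 01101
  pos 8: 11010 XOR 11101 = 00111
  pos 10: 11100 XOR 11101 = 00001
Remainder (last 4 bits) = 0001. This is the CRC / FCS.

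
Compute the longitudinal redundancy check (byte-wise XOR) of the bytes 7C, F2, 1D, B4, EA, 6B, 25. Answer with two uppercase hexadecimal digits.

83

XOR the bytes together:
  start with 0x7C
  0x7C ⊕ 0xF2 = 0x8E
  0x8E ⊕ 0x1D = 0x93
  0x93 ⊕ 0xB4 = 0x27
  0x27 ⊕ 0xEA = 0xCD
  0xCD ⊕ 0x6B = 0xA6
  0xA6 ⊕ 0x25 = 0x83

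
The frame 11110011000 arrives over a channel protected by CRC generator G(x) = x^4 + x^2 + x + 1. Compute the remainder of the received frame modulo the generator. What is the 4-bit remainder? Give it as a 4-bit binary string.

0000

Modulo-2 division of 11110011000 by 10111:
  pos 0: 11110 XOR 10111 = 01001
  pos 1: 10010 XOR 10111 = 00101
  pos 3: 10111 XOR 10111 = 00000
Remainder = 0000 (zero — the frame passes the CRC check).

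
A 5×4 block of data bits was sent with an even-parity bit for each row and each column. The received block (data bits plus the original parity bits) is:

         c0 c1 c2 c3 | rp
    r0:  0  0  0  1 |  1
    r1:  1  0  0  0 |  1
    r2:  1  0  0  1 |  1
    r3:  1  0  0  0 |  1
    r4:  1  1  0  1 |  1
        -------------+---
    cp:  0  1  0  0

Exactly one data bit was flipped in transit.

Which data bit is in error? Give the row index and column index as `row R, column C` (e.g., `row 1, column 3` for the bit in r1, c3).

row 2, column 3

Recompute each row's even parity and compare to rp:
  r0: data parity 1, sent rp 1 → ok
  r1: data parity 1, sent rp 1 → ok
  r2: data parity 0, sent rp 1 → mismatch
  r3: data parity 1, sent rp 1 → ok
  r4: data parity 1, sent rp 1 → ok
Recompute each column's even parity and compare to cp:
  c0: data parity 0, sent cp 0 → ok
  c1: data parity 1, sent cp 1 → ok
  c2: data parity 0, sent cp 0 → ok
  c3: data parity 1, sent cp 0 → mismatch
Exactly one row (r2) and one column (c3) fail → the flipped bit is at their intersection.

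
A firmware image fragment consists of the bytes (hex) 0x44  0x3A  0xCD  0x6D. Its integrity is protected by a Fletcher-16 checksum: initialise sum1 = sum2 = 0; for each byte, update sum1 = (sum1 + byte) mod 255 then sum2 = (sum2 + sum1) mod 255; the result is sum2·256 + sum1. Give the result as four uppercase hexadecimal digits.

Running sums (mod 255):
  after byte 0 (0x44): sum1=68, sum2=68
  after byte 1 (0x3A): sum1=126, sum2=194
  after byte 2 (0xCD): sum1=76, sum2=15
  after byte 3 (0x6D): sum1=185, sum2=200
Checksum = sum2·256 + sum1 = 200·256 + 185 = 51385 = 0xC8B9.

C8B9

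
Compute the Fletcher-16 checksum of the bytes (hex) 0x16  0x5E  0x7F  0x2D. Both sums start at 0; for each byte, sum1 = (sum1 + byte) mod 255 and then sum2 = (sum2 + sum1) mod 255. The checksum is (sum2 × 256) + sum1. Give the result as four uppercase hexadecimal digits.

9F21

Running sums (mod 255):
  after byte 0 (0x16): sum1=22, sum2=22
  after byte 1 (0x5E): sum1=116, sum2=138
  after byte 2 (0x7F): sum1=243, sum2=126
  after byte 3 (0x2D): sum1=33, sum2=159
Checksum = sum2·256 + sum1 = 159·256 + 33 = 40737 = 0x9F21.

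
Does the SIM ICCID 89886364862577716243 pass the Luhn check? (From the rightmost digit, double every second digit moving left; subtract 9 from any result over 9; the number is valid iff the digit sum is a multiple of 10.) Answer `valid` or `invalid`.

From the right, keep odd positions and double even positions (subtract 9 from any doubled value over 9):
  doubled (positions 2,4,...): 8 3 5 5 4 7 3 3 7 7 → sum 52
  kept (positions 1,3,...): 3 2 1 7 5 6 4 3 8 9 → sum 48
Total = 100.
100 mod 10 = 0, so the number is valid.

valid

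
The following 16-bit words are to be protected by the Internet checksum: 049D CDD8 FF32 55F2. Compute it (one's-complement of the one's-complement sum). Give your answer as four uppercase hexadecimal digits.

D864

One's-complement addition (fold any carry out of bit 15 back into bit 0):
  0x049D + 0xCDD8 = 0x0D275
  0xD275 + 0xFF32 = 0x1D1A7 → wrap carry → 0xD1A8
  0xD1A8 + 0x55F2 = 0x1279A → wrap carry → 0x279B
One's-complement sum = 0x279B.
Checksum = ~0x279B & 0xFFFF = 0xD864.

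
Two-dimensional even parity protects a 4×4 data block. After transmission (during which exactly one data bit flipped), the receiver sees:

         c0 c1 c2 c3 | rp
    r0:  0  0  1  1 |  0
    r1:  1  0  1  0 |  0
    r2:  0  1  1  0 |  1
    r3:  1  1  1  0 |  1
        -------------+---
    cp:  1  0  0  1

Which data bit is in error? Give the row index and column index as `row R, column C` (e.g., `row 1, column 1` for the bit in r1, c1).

Recompute each row's even parity and compare to rp:
  r0: data parity 0, sent rp 0 → ok
  r1: data parity 0, sent rp 0 → ok
  r2: data parity 0, sent rp 1 → mismatch
  r3: data parity 1, sent rp 1 → ok
Recompute each column's even parity and compare to cp:
  c0: data parity 0, sent cp 1 → mismatch
  c1: data parity 0, sent cp 0 → ok
  c2: data parity 0, sent cp 0 → ok
  c3: data parity 1, sent cp 1 → ok
Exactly one row (r2) and one column (c0) fail → the flipped bit is at their intersection.

row 2, column 0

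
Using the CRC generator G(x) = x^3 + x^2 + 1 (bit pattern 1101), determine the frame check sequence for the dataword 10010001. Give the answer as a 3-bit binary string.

001

Append 3 zeros: 10010001000. Divide by 1101 (XOR where the leading bit is 1):
  pos 0: 1001 XOR 1101 = 0100
  pos 1: 1000 XOR 1101 = 0101
  pos 2: 1010 XOR 1101 = 0111
  pos 3: 1110 XOR 1101 = 0011
  pos 5: 1110 XOR 1101 = 0011
  pos 7: 1100 XOR 1101 = 0001
Remainder (last 3 bits) = 001. This is the CRC / FCS.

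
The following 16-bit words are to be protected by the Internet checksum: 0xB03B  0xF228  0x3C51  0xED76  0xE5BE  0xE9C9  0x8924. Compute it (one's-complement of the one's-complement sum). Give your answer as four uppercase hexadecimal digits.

DB25

One's-complement addition (fold any carry out of bit 15 back into bit 0):
  0xB03B + 0xF228 = 0x1A263 → wrap carry → 0xA264
  0xA264 + 0x3C51 = 0x0DEB5
  0xDEB5 + 0xED76 = 0x1CC2B → wrap carry → 0xCC2C
  0xCC2C + 0xE5BE = 0x1B1EA → wrap carry → 0xB1EB
  0xB1EB + 0xE9C9 = 0x19BB4 → wrap carry → 0x9BB5
  0x9BB5 + 0x8924 = 0x124D9 → wrap carry → 0x24DA
One's-complement sum = 0x24DA.
Checksum = ~0x24DA & 0xFFFF = 0xDB25.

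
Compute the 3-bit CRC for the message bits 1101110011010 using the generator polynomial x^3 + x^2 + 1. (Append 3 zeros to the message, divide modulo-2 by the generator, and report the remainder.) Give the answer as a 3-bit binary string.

010

Append 3 zeros: 1101110011010000. Divide by 1101 (XOR where the leading bit is 1):
  pos 0: 1101 XOR 1101 = 0000
  pos 4: 1100 XOR 1101 = 0001
  pos 7: 1110 XOR 1101 = 0011
  pos 9: 1110 XOR 1101 = 0011
  pos 11: 1100 XOR 1101 = 0001
Remainder (last 3 bits) = 010. This is the CRC / FCS.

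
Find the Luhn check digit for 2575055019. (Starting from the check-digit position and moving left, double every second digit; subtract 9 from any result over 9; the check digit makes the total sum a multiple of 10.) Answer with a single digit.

Partial digits right→left: 9 1 0 5 5 0 5 7 5 2
Double every second digit counting from the check-digit position (so the 1st, 3rd, 5th, ... of the partial from the right).
  doubled (with −9 where >9): 9 0 1 1 1 → sum 12
  kept as-is: 1 5 0 7 2 → sum 15
Total = 12 + 15 = 27.
Check digit = (10 − (27 mod 10)) mod 10 = 3.

3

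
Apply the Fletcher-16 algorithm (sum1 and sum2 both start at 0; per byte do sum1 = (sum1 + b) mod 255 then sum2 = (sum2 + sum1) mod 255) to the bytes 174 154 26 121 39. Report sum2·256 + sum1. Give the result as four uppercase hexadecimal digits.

3C04

Running sums (mod 255):
  after byte 0 (174): sum1=174, sum2=174
  after byte 1 (154): sum1=73, sum2=247
  after byte 2 (26): sum1=99, sum2=91
  after byte 3 (121): sum1=220, sum2=56
  after byte 4 (39): sum1=4, sum2=60
Checksum = sum2·256 + sum1 = 60·256 + 4 = 15364 = 0x3C04.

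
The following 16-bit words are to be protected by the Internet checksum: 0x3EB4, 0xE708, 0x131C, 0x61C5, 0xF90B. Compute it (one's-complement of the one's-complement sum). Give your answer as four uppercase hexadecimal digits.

One's-complement addition (fold any carry out of bit 15 back into bit 0):
  0x3EB4 + 0xE708 = 0x125BC → wrap carry → 0x25BD
  0x25BD + 0x131C = 0x038D9
  0x38D9 + 0x61C5 = 0x09A9E
  0x9A9E + 0xF90B = 0x193A9 → wrap carry → 0x93AA
One's-complement sum = 0x93AA.
Checksum = ~0x93AA & 0xFFFF = 0x6C55.

6C55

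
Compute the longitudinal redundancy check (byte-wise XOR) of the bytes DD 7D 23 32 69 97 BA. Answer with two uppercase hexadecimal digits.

F5

XOR the bytes together:
  start with 0xDD
  0xDD ⊕ 0x7D = 0xA0
  0xA0 ⊕ 0x23 = 0x83
  0x83 ⊕ 0x32 = 0xB1
  0xB1 ⊕ 0x69 = 0xD8
  0xD8 ⊕ 0x97 = 0x4F
  0x4F ⊕ 0xBA = 0xF5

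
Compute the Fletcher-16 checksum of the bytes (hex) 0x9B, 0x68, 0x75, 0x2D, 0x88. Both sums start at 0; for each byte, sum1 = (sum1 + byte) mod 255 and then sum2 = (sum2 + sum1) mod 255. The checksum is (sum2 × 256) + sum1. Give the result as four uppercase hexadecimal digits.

Running sums (mod 255):
  after byte 0 (0x9B): sum1=155, sum2=155
  after byte 1 (0x68): sum1=4, sum2=159
  after byte 2 (0x75): sum1=121, sum2=25
  after byte 3 (0x2D): sum1=166, sum2=191
  after byte 4 (0x88): sum1=47, sum2=238
Checksum = sum2·256 + sum1 = 238·256 + 47 = 60975 = 0xEE2F.

EE2F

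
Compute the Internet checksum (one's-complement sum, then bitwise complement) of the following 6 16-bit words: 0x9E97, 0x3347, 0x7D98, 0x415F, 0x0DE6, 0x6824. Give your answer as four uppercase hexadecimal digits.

One's-complement addition (fold any carry out of bit 15 back into bit 0):
  0x9E97 + 0x3347 = 0x0D1DE
  0xD1DE + 0x7D98 = 0x14F76 → wrap carry → 0x4F77
  0x4F77 + 0x415F = 0x090D6
  0x90D6 + 0x0DE6 = 0x09EBC
  0x9EBC + 0x6824 = 0x106E0 → wrap carry → 0x06E1
One's-complement sum = 0x06E1.
Checksum = ~0x06E1 & 0xFFFF = 0xF91E.

F91E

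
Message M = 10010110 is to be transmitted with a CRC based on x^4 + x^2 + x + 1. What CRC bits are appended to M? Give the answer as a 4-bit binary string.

Append 4 zeros: 100101100000. Divide by 10111 (XOR where the leading bit is 1):
  pos 0: 10010 XOR 10111 = 00101
  pos 2: 10111 XOR 10111 = 00000
Remainder (last 4 bits) = 0000. This is the CRC / FCS.

0000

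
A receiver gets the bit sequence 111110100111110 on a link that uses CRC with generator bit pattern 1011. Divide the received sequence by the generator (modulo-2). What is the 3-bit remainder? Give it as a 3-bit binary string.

000

Modulo-2 division of 111110100111110 by 1011:
  pos 0: 1111 XOR 1011 = 0100
  pos 1: 1001 XOR 1011 = 0010
  pos 3: 1001 XOR 1011 = 0010
  pos 5: 1000 XOR 1011 = 0011
  pos 7: 1111 XOR 1011 = 0100
  pos 8: 1001 XOR 1011 = 0010
  pos 10: 1011 XOR 1011 = 0000
Remainder = 000 (zero — the frame passes the CRC check).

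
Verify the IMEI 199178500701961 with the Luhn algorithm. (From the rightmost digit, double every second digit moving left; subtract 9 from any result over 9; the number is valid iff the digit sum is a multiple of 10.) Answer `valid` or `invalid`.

From the right, keep odd positions and double even positions (subtract 9 from any doubled value over 9):
  doubled (positions 2,4,...): 3 2 5 0 7 2 9 → sum 28
  kept (positions 1,3,...): 1 9 0 0 5 7 9 1 → sum 32
Total = 60.
60 mod 10 = 0, so the number is valid.

valid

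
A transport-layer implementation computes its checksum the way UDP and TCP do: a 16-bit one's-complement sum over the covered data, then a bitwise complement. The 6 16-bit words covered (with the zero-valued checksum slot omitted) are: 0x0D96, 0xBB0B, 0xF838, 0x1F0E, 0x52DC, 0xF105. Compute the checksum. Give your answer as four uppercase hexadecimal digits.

DC34

One's-complement addition (fold any carry out of bit 15 back into bit 0):
  0x0D96 + 0xBB0B = 0x0C8A1
  0xC8A1 + 0xF838 = 0x1C0D9 → wrap carry → 0xC0DA
  0xC0DA + 0x1F0E = 0x0DFE8
  0xDFE8 + 0x52DC = 0x132C4 → wrap carry → 0x32C5
  0x32C5 + 0xF105 = 0x123CA → wrap carry → 0x23CB
One's-complement sum = 0x23CB.
Checksum = ~0x23CB & 0xFFFF = 0xDC34.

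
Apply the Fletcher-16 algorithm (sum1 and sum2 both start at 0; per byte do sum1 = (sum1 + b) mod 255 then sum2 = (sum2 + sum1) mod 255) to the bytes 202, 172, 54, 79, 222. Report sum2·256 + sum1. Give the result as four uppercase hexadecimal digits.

C8DB

Running sums (mod 255):
  after byte 0 (202): sum1=202, sum2=202
  after byte 1 (172): sum1=119, sum2=66
  after byte 2 (54): sum1=173, sum2=239
  after byte 3 (79): sum1=252, sum2=236
  after byte 4 (222): sum1=219, sum2=200
Checksum = sum2·256 + sum1 = 200·256 + 219 = 51419 = 0xC8DB.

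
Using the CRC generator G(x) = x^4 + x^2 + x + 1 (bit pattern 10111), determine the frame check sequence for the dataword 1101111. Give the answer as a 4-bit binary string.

Append 4 zeros: 11011110000. Divide by 10111 (XOR where the leading bit is 1):
  pos 0: 11011 XOR 10111 = 01100
  pos 1: 11001 XOR 10111 = 01110
  pos 2: 11101 XOR 10111 = 01010
  pos 3: 10100 XOR 10111 = 00011
  pos 6: 11000 XOR 10111 = 01111
Remainder (last 4 bits) = 1111. This is the CRC / FCS.

1111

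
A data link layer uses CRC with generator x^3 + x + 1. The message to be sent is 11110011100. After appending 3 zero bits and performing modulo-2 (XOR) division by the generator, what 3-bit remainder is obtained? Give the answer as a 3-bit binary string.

Append 3 zeros: 11110011100000. Divide by 1011 (XOR where the leading bit is 1):
  pos 0: 1111 XOR 1011 = 0100
  pos 1: 1000 XOR 1011 = 0011
  pos 3: 1101 XOR 1011 = 0110
  pos 4: 1101 XOR 1011 = 0110
  pos 5: 1101 XOR 1011 = 0110
  pos 6: 1100 XOR 1011 = 0111
  pos 7: 1110 XOR 1011 = 0101
  pos 8: 1010 XOR 1011 = 0001
Remainder (last 3 bits) = 100. This is the CRC / FCS.

100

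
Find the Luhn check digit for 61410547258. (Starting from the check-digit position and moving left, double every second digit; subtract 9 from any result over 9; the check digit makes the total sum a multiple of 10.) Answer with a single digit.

Partial digits right→left: 8 5 2 7 4 5 0 1 4 1 6
Double every second digit counting from the check-digit position (so the 1st, 3rd, 5th, ... of the partial from the right).
  doubled (with −9 where >9): 7 4 8 0 8 3 → sum 30
  kept as-is: 5 7 5 1 1 → sum 19
Total = 30 + 19 = 49.
Check digit = (10 − (49 mod 10)) mod 10 = 1.

1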